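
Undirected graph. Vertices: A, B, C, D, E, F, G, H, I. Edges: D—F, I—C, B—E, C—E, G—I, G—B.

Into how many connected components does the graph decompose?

From A: component {A}.
From B: component {B, C, E, G, I}.
From D: component {D, F}.
From H: component {H}.
That's 4 components.

4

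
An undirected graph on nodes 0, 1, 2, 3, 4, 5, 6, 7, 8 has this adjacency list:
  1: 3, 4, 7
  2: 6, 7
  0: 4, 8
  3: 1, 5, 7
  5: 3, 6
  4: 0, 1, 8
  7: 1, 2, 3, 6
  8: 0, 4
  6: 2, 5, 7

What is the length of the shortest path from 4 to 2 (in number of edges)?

3

Distance 0: 4.
Distance 1: 0, 1, 8.
Distance 2: 3, 7.
Distance 3: 2, 5, 6 — contains 2.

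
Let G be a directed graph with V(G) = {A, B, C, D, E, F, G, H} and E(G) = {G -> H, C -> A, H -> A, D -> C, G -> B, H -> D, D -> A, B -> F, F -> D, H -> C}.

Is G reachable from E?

No

E has no outgoing edges, so nothing is reachable from it.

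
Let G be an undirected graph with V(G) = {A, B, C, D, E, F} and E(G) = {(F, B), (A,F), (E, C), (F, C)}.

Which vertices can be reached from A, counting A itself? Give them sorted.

A, B, C, E, F

Start at A.
Its neighbours: F.
Then their neighbours: B, C.
Then next layer: E.
Nothing further is reachable.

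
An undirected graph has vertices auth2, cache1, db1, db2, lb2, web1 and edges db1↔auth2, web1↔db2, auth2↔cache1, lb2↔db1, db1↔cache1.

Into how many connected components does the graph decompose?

From auth2: component {auth2, cache1, db1, lb2}.
From db2: component {db2, web1}.
That's 2 components.

2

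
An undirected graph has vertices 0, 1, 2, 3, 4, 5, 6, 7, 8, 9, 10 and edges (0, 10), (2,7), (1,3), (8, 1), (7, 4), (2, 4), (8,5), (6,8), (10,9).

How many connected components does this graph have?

From 0: component {0, 9, 10}.
From 1: component {1, 3, 5, 6, 8}.
From 2: component {2, 4, 7}.
That's 3 components.

3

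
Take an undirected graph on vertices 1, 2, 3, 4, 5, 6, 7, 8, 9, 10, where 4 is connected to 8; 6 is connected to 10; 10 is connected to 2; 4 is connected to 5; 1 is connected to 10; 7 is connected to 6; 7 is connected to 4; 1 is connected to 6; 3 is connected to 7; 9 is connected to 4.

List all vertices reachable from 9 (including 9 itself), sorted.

1, 2, 3, 4, 5, 6, 7, 8, 9, 10

Start at 9.
Its neighbours: 4.
Then their neighbours: 5, 7, 8.
Then next layer: 3, 6.
Then next layer: 1, 10.
Then next layer: 2.
Every vertex is now reached.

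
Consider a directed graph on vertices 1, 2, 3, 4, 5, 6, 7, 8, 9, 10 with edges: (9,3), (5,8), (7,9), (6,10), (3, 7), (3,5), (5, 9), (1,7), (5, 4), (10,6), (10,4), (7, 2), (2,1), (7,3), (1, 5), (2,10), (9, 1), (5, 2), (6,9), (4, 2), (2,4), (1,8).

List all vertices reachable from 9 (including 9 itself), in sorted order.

Start at 9.
Its neighbours: 1, 3.
Then their neighbours: 5, 7, 8.
Then next layer: 2, 4.
Then next layer: 10.
Then next layer: 6.
Every vertex is now reached.

1, 2, 3, 4, 5, 6, 7, 8, 9, 10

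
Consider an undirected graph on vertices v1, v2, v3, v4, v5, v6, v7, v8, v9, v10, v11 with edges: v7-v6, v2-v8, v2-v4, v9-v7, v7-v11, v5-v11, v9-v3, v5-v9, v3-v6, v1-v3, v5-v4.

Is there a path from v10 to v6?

No

v10 has no edges, so nothing is reachable from it.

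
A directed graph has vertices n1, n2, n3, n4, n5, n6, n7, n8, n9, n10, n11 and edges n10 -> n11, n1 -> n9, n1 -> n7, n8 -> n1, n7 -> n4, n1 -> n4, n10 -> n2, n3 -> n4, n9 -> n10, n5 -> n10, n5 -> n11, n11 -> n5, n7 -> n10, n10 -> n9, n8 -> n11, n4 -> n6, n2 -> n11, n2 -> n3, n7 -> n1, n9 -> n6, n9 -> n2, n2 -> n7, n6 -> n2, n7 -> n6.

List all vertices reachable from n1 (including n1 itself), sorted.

n1, n2, n3, n4, n5, n6, n7, n9, n10, n11

Start at n1.
Its neighbours: n4, n7, n9.
Then their neighbours: n2, n6, n10.
Then next layer: n3, n11.
Then next layer: n5.
Nothing further is reachable.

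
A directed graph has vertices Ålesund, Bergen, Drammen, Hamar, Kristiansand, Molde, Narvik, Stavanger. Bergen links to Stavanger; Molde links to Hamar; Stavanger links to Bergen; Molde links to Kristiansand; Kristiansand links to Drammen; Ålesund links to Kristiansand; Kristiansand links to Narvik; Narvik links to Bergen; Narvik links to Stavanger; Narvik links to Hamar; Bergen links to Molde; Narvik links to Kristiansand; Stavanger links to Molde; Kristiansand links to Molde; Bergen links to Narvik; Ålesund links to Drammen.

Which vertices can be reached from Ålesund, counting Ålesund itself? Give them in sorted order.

Start at Ålesund.
Its neighbours: Drammen, Kristiansand.
Then their neighbours: Molde, Narvik.
Then next layer: Bergen, Hamar, Stavanger.
Every vertex is now reached.

Ålesund, Bergen, Drammen, Hamar, Kristiansand, Molde, Narvik, Stavanger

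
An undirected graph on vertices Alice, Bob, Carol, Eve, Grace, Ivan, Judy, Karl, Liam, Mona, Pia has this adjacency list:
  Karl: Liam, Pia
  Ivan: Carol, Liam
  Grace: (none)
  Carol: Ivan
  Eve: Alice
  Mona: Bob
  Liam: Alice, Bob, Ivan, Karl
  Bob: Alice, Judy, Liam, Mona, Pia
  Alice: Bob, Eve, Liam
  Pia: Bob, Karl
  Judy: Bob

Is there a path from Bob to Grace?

Explore from Bob.
Distance 1: reach Alice, Judy, Liam, Mona, Pia.
Distance 2: reach Eve, Ivan, Karl.
Distance 3: reach Carol.
The search is exhausted without reaching Grace; it lies in a different component.

No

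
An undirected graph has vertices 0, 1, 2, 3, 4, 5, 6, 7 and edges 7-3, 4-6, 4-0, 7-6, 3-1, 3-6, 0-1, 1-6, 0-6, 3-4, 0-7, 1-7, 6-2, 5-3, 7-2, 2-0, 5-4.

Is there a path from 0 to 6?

Explore from 0.
Distance 1: reach 1, 2, 4, 6, 7.
Found 6.

Yes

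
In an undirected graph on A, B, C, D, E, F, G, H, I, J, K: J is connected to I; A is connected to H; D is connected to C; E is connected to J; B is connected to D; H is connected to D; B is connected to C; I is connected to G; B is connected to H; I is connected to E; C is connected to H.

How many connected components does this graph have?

From A: component {A, B, C, D, H}.
From E: component {E, G, I, J}.
From F: component {F}.
From K: component {K}.
That's 4 components.

4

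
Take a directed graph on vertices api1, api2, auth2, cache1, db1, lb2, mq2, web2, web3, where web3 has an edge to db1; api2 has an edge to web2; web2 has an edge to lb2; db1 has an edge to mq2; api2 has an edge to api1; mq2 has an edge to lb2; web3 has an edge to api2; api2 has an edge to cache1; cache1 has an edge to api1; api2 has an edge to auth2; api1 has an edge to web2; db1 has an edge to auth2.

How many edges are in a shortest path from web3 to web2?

Distance 0: web3.
Distance 1: api2, db1.
Distance 2: api1, auth2, cache1, mq2, web2 — contains web2.

2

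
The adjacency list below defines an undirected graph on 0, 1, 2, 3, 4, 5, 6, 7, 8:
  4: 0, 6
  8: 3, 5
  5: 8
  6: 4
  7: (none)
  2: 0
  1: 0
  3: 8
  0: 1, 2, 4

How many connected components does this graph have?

From 0: component {0, 1, 2, 4, 6}.
From 3: component {3, 5, 8}.
From 7: component {7}.
That's 3 components.

3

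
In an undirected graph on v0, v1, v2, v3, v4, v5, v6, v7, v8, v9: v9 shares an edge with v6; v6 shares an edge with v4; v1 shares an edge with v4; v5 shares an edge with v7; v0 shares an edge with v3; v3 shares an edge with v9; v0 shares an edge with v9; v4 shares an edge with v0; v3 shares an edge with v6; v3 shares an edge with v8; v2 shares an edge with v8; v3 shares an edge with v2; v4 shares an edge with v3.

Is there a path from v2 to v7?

No

Explore from v2.
Distance 1: reach v3, v8.
Distance 2: reach v0, v4, v6, v9.
Distance 3: reach v1.
The search is exhausted without reaching v7; it lies in a different component.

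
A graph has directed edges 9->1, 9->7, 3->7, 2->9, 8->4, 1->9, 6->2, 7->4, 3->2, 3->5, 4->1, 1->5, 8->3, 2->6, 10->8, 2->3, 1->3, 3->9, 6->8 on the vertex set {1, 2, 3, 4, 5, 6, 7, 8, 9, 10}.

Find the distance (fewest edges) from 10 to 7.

Distance 0: 10.
Distance 1: 8.
Distance 2: 3, 4.
Distance 3: 1, 2, 5, 7, 9 — contains 7.

3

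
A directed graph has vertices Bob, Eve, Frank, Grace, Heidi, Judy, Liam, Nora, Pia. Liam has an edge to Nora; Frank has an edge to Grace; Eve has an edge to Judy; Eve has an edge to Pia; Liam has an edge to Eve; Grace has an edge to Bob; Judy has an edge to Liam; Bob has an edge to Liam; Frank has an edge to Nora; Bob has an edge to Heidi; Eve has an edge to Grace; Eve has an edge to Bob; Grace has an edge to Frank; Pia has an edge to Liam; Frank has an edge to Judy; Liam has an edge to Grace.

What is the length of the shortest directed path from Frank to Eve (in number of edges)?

Distance 0: Frank.
Distance 1: Grace, Judy, Nora.
Distance 2: Bob, Liam.
Distance 3: Eve, Heidi — contains Eve.

3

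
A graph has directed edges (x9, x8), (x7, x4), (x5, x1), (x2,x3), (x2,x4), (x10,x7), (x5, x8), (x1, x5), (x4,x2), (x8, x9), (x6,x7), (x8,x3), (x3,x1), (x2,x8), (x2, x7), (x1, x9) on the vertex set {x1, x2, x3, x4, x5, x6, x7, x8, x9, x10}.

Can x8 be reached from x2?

Yes

Explore from x2.
Distance 1: reach x3, x4, x7, x8.
Found x8.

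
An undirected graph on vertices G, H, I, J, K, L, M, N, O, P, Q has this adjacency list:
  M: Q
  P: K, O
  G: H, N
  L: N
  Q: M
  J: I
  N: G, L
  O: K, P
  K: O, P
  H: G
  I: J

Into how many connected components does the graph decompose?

From G: component {G, H, L, N}.
From I: component {I, J}.
From K: component {K, O, P}.
From M: component {M, Q}.
That's 4 components.

4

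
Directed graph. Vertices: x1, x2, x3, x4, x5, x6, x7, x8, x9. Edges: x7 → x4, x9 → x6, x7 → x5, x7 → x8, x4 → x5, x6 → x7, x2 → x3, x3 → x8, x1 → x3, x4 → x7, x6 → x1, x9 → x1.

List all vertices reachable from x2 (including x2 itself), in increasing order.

x2, x3, x8

Start at x2.
Its neighbours: x3.
Then their neighbours: x8.
Nothing further is reachable.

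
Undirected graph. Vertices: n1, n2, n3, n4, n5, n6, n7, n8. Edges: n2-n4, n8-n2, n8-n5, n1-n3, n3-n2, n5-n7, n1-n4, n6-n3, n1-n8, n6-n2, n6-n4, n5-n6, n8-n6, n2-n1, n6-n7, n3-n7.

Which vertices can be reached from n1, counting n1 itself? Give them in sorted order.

Start at n1.
Its neighbours: n2, n3, n4, n8.
Then their neighbours: n5, n6, n7.
Every vertex is now reached.

n1, n2, n3, n4, n5, n6, n7, n8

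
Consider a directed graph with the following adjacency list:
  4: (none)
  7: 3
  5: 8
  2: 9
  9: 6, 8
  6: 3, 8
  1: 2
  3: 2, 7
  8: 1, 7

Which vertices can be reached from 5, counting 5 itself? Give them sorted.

1, 2, 3, 5, 6, 7, 8, 9

Start at 5.
Its neighbours: 8.
Then their neighbours: 1, 7.
Then next layer: 2, 3.
Then next layer: 9.
Then next layer: 6.
Nothing further is reachable.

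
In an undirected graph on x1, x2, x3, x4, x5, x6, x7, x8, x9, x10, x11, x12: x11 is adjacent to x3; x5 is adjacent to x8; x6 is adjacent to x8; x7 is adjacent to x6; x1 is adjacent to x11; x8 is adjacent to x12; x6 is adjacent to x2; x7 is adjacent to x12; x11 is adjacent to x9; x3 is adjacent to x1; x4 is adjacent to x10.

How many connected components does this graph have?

From x1: component {x1, x3, x9, x11}.
From x2: component {x2, x5, x6, x7, x8, x12}.
From x4: component {x4, x10}.
That's 3 components.

3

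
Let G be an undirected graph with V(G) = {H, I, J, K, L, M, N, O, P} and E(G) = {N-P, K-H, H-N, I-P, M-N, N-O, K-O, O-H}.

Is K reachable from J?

No

J has no edges, so nothing is reachable from it.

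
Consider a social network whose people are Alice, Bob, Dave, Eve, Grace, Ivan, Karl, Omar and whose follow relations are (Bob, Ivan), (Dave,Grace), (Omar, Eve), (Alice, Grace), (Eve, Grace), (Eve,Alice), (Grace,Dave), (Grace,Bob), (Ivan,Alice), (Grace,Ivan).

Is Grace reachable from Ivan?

Explore from Ivan.
Distance 1: reach Alice.
Distance 2: reach Grace.
Found Grace.

Yes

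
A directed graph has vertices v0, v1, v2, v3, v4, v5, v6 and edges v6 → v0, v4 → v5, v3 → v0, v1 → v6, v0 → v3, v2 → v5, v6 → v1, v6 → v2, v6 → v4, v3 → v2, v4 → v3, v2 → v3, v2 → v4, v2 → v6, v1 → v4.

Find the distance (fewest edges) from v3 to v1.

Distance 0: v3.
Distance 1: v0, v2.
Distance 2: v4, v5, v6.
Distance 3: v1 — contains v1.

3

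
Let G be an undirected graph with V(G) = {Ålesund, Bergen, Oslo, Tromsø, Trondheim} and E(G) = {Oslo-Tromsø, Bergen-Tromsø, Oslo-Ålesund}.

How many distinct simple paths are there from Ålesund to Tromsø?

Ålesund–Oslo–Tromsø

1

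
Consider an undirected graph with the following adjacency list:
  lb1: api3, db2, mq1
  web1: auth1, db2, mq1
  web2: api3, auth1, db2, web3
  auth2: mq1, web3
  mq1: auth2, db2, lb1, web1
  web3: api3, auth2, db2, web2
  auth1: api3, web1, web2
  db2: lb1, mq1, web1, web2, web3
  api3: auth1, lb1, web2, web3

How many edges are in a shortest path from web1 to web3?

2

Distance 0: web1.
Distance 1: auth1, db2, mq1.
Distance 2: api3, auth2, lb1, web2, web3 — contains web3.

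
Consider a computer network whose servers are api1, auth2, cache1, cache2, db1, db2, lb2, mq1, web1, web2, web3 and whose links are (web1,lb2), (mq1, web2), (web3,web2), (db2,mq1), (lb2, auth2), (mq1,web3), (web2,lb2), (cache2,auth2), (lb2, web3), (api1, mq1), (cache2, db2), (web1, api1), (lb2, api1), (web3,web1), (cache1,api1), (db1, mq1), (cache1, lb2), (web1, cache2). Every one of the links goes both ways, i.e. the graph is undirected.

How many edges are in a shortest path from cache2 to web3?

Distance 0: cache2.
Distance 1: auth2, db2, web1.
Distance 2: api1, lb2, mq1, web3 — contains web3.

2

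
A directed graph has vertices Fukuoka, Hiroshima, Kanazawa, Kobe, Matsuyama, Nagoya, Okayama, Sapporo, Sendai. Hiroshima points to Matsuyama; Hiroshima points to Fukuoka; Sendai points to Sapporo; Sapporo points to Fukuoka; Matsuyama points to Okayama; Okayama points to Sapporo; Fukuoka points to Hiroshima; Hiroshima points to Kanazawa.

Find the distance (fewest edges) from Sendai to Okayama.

Distance 0: Sendai.
Distance 1: Sapporo.
Distance 2: Fukuoka.
Distance 3: Hiroshima.
Distance 4: Kanazawa, Matsuyama.
Distance 5: Okayama — contains Okayama.

5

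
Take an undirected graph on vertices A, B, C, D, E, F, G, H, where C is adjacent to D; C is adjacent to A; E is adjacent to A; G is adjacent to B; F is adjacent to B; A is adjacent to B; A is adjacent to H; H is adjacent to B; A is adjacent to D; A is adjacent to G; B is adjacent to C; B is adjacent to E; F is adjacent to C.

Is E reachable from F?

Yes

Explore from F.
Distance 1: reach B, C.
Distance 2: reach A, D, E, G, H.
Found E.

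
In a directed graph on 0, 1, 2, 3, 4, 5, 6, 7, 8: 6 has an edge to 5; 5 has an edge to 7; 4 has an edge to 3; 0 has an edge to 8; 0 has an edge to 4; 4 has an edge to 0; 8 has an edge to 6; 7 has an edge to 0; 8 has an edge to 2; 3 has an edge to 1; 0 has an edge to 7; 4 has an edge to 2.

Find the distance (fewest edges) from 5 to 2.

Distance 0: 5.
Distance 1: 7.
Distance 2: 0.
Distance 3: 4, 8.
Distance 4: 2, 3, 6 — contains 2.

4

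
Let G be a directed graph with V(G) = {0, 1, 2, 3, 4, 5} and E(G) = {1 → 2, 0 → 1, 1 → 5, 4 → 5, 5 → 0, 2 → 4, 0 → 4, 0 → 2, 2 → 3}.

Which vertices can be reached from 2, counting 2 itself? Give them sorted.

Start at 2.
Its neighbours: 3, 4.
Then their neighbours: 5.
Then next layer: 0.
Then next layer: 1.
Every vertex is now reached.

0, 1, 2, 3, 4, 5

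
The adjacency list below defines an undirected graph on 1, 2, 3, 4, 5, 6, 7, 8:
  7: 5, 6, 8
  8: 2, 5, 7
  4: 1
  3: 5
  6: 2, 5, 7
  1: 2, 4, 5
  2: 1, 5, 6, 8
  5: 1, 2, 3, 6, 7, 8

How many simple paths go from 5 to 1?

5–1
5–2–1
5–6–2–1
5–6–7–8–2–1
5–7–6–2–1
5–7–8–2–1
5–8–2–1
5–8–7–6–2–1

8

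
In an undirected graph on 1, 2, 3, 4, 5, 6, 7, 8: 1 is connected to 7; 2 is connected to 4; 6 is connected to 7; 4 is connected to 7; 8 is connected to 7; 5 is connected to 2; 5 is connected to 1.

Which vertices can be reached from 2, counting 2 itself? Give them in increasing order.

1, 2, 4, 5, 6, 7, 8

Start at 2.
Its neighbours: 4, 5.
Then their neighbours: 1, 7.
Then next layer: 6, 8.
Nothing further is reachable.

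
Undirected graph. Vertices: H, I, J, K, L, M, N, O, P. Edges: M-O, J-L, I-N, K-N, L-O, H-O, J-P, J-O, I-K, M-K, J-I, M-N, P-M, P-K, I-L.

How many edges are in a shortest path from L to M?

Distance 0: L.
Distance 1: I, J, O.
Distance 2: H, K, M, N, P — contains M.

2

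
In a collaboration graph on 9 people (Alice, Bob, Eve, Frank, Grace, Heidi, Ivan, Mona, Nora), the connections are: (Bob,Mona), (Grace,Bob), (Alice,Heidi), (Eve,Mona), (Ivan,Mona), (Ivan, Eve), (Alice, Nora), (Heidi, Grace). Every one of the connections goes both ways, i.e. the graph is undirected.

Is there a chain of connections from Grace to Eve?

Yes

Explore from Grace.
Distance 1: reach Bob, Heidi.
Distance 2: reach Alice, Mona.
Distance 3: reach Eve, Ivan, Nora.
Found Eve.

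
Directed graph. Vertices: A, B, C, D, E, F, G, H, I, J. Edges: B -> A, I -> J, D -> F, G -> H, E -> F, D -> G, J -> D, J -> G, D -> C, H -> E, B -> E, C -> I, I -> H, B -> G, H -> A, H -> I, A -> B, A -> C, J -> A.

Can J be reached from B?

Explore from B.
Distance 1: reach A, E, G.
Distance 2: reach C, F, H.
Distance 3: reach I.
Distance 4: reach J.
Found J.

Yes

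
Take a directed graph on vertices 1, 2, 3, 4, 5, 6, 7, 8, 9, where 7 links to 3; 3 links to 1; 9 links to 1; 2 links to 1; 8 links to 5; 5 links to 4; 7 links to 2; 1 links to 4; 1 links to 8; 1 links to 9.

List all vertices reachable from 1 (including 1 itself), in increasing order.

Start at 1.
Its neighbours: 4, 8, 9.
Then their neighbours: 5.
Nothing further is reachable.

1, 4, 5, 8, 9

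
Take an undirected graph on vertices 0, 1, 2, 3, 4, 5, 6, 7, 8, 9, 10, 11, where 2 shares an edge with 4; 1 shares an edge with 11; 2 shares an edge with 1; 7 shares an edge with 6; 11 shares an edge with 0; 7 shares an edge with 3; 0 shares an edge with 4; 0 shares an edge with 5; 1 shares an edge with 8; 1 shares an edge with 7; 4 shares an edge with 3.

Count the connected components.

From 0: component {0, 1, 2, 3, 4, 5, 6, 7, 8, 11}.
From 9: component {9}.
From 10: component {10}.
That's 3 components.

3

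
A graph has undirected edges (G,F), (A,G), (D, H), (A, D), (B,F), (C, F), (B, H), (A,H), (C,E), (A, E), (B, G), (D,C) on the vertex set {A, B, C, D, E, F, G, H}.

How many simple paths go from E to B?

19

E–A–D–C–F–B
E–A–D–C–F–G–B
E–A–D–H–B
E–A–G–B
E–A–G–F–B
E–A–G–F–C–D–H–B
E–A–H–B
E–A–H–D–C–F–B
... and 11 more.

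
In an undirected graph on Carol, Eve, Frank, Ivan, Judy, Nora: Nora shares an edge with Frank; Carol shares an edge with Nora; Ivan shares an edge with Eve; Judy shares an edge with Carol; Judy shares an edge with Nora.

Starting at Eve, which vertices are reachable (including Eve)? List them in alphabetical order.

Start at Eve.
Its neighbours: Ivan.
Nothing further is reachable.

Eve, Ivan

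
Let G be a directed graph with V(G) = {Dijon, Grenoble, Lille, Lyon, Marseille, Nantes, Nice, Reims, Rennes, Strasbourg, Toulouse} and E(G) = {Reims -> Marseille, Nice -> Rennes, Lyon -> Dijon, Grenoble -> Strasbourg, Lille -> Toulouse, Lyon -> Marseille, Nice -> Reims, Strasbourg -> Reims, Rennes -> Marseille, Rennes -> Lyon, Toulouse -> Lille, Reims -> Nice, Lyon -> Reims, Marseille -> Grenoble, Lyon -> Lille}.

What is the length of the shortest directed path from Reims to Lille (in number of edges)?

4

Distance 0: Reims.
Distance 1: Marseille, Nice.
Distance 2: Grenoble, Rennes.
Distance 3: Lyon, Strasbourg.
Distance 4: Dijon, Lille — contains Lille.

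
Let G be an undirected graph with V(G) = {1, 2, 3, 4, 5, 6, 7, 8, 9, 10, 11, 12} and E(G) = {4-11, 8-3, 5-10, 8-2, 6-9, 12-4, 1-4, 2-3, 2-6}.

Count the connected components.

From 1: component {1, 4, 11, 12}.
From 2: component {2, 3, 6, 8, 9}.
From 5: component {5, 10}.
From 7: component {7}.
That's 4 components.

4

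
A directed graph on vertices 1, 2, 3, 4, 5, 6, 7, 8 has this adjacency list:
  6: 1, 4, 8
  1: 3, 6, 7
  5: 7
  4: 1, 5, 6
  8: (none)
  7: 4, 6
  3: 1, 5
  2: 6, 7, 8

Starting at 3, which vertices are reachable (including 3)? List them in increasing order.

Start at 3.
Its neighbours: 1, 5.
Then their neighbours: 6, 7.
Then next layer: 4, 8.
Nothing further is reachable.

1, 3, 4, 5, 6, 7, 8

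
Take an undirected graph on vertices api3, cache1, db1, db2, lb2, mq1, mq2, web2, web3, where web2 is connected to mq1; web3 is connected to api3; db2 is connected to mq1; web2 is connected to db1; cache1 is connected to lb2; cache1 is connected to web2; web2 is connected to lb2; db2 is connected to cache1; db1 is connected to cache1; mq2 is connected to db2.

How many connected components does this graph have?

From api3: component {api3, web3}.
From cache1: component {cache1, db1, db2, lb2, mq1, mq2, web2}.
That's 2 components.

2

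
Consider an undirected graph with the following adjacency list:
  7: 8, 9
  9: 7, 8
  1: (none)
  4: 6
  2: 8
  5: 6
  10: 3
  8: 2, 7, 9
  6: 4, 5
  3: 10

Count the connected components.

4

From 1: component {1}.
From 2: component {2, 7, 8, 9}.
From 3: component {3, 10}.
From 4: component {4, 5, 6}.
That's 4 components.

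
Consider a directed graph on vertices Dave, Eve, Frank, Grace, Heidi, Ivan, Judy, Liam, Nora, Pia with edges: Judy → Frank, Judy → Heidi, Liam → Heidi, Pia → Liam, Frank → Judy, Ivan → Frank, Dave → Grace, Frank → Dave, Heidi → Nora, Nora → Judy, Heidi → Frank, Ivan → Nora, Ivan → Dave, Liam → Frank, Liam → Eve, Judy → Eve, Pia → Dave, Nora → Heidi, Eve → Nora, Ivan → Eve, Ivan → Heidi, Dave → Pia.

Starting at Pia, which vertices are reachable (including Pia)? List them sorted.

Dave, Eve, Frank, Grace, Heidi, Judy, Liam, Nora, Pia

Start at Pia.
Its neighbours: Dave, Liam.
Then their neighbours: Eve, Frank, Grace, Heidi.
Then next layer: Judy, Nora.
Nothing further is reachable.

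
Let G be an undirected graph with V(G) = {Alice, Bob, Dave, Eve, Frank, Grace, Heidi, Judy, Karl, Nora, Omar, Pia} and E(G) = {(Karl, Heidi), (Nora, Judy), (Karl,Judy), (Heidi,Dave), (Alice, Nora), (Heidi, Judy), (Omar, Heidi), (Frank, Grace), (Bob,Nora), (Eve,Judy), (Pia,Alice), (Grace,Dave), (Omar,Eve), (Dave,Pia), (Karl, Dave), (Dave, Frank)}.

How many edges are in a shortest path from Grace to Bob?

Distance 0: Grace.
Distance 1: Dave, Frank.
Distance 2: Heidi, Karl, Pia.
Distance 3: Alice, Judy, Omar.
Distance 4: Eve, Nora.
Distance 5: Bob — contains Bob.

5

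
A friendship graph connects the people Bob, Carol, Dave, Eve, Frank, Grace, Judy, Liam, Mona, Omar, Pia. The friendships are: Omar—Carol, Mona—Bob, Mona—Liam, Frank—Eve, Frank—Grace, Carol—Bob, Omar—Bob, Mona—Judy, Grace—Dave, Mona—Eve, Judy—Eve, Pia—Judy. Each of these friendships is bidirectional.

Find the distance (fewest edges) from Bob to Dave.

5

Distance 0: Bob.
Distance 1: Carol, Mona, Omar.
Distance 2: Eve, Judy, Liam.
Distance 3: Frank, Pia.
Distance 4: Grace.
Distance 5: Dave — contains Dave.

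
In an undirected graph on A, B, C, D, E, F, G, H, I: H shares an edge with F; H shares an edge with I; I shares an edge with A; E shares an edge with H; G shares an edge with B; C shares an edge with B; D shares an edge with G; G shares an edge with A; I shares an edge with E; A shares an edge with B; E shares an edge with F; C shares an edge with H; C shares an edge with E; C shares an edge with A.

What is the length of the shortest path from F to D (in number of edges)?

Distance 0: F.
Distance 1: E, H.
Distance 2: C, I.
Distance 3: A, B.
Distance 4: G.
Distance 5: D — contains D.

5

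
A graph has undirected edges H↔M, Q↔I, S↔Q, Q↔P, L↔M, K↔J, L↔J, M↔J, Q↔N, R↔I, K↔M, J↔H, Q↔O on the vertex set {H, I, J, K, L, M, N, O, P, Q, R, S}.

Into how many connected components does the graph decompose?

2

From H: component {H, J, K, L, M}.
From I: component {I, N, O, P, Q, R, S}.
That's 2 components.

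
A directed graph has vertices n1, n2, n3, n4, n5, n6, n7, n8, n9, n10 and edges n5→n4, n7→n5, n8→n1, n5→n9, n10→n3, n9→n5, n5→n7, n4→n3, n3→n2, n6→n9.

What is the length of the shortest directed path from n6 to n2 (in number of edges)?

Distance 0: n6.
Distance 1: n9.
Distance 2: n5.
Distance 3: n4, n7.
Distance 4: n3.
Distance 5: n2 — contains n2.

5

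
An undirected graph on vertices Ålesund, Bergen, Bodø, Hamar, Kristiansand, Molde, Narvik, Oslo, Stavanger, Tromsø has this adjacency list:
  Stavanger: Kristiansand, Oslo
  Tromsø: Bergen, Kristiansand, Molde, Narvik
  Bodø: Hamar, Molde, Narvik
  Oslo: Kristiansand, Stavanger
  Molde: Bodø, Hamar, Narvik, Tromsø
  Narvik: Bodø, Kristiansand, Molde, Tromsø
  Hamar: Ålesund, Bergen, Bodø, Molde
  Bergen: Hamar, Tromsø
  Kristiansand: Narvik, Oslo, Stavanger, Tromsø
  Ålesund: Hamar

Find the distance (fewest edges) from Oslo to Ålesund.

5

Distance 0: Oslo.
Distance 1: Kristiansand, Stavanger.
Distance 2: Narvik, Tromsø.
Distance 3: Bergen, Bodø, Molde.
Distance 4: Hamar.
Distance 5: Ålesund — contains Ålesund.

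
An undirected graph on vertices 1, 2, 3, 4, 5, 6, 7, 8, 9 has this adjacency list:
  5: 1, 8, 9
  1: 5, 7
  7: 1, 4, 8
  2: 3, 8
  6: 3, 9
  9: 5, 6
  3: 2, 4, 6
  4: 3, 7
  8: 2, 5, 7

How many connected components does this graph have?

From 1: component {1, 2, 3, 4, 5, 6, 7, 8, 9}.
That's 1 component.

1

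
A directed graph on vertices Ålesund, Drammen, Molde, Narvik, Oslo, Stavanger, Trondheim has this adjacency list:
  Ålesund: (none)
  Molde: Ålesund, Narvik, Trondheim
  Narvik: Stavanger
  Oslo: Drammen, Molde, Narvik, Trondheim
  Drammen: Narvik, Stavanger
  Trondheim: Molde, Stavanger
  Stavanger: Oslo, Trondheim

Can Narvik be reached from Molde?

Yes

Explore from Molde.
Distance 1: reach Ålesund, Narvik, Trondheim.
Found Narvik.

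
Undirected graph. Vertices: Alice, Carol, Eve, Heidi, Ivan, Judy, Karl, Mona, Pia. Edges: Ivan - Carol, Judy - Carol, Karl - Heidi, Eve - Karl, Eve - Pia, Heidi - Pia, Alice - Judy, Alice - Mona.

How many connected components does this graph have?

From Alice: component {Alice, Carol, Ivan, Judy, Mona}.
From Eve: component {Eve, Heidi, Karl, Pia}.
That's 2 components.

2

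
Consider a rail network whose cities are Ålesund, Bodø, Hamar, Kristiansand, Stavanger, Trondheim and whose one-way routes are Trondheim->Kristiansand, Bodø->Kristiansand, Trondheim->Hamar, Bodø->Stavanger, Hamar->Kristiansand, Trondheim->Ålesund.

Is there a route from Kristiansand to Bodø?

Kristiansand has no outgoing edges, so nothing is reachable from it.

No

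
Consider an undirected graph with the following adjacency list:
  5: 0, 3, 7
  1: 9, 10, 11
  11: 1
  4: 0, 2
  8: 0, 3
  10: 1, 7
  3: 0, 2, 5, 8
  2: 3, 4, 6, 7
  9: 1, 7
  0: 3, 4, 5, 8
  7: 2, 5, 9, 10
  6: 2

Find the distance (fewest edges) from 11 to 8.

6

Distance 0: 11.
Distance 1: 1.
Distance 2: 9, 10.
Distance 3: 7.
Distance 4: 2, 5.
Distance 5: 0, 3, 4, 6.
Distance 6: 8 — contains 8.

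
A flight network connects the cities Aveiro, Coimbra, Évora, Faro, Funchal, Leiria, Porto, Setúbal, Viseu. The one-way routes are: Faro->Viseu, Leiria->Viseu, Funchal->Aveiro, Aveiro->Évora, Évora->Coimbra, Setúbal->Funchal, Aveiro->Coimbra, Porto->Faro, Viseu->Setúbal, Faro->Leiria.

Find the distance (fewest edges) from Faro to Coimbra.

5

Distance 0: Faro.
Distance 1: Leiria, Viseu.
Distance 2: Setúbal.
Distance 3: Funchal.
Distance 4: Aveiro.
Distance 5: Coimbra, Évora — contains Coimbra.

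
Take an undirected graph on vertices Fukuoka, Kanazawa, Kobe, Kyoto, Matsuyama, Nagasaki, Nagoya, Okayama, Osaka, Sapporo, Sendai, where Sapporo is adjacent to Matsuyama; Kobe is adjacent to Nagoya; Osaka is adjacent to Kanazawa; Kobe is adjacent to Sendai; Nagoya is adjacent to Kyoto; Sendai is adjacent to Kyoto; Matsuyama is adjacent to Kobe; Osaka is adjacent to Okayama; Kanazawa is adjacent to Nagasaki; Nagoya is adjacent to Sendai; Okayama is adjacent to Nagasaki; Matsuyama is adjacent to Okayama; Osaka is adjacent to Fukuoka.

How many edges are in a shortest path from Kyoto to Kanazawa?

6

Distance 0: Kyoto.
Distance 1: Nagoya, Sendai.
Distance 2: Kobe.
Distance 3: Matsuyama.
Distance 4: Okayama, Sapporo.
Distance 5: Nagasaki, Osaka.
Distance 6: Fukuoka, Kanazawa — contains Kanazawa.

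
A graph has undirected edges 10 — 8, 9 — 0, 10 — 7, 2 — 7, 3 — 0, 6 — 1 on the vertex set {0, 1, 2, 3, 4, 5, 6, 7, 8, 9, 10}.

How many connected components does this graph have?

From 0: component {0, 3, 9}.
From 1: component {1, 6}.
From 2: component {2, 7, 8, 10}.
From 4: component {4}.
From 5: component {5}.
That's 5 components.

5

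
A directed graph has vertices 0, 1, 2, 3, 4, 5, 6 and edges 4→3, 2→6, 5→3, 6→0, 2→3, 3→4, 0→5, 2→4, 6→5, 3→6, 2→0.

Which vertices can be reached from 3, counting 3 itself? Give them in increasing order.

0, 3, 4, 5, 6

Start at 3.
Its neighbours: 4, 6.
Then their neighbours: 0, 5.
Nothing further is reachable.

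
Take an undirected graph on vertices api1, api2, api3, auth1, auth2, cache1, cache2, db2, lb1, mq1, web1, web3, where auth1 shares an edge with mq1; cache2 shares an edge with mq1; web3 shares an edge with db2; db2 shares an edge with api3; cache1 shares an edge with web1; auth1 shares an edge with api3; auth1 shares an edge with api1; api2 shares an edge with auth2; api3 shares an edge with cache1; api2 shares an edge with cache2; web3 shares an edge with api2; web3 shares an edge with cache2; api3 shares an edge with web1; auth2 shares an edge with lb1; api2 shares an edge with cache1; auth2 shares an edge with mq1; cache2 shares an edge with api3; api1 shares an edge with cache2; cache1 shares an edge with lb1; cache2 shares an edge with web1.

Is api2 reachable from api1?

Explore from api1.
Distance 1: reach auth1, cache2.
Distance 2: reach api2, api3, mq1, web1, web3.
Found api2.

Yes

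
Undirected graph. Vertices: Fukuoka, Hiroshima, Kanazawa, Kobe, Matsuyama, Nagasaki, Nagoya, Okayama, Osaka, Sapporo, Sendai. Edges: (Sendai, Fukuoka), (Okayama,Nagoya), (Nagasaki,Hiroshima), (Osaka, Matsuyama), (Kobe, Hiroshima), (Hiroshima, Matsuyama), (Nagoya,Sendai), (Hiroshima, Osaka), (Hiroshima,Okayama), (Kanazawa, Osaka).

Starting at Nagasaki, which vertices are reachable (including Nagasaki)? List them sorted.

Start at Nagasaki.
Its neighbours: Hiroshima.
Then their neighbours: Kobe, Matsuyama, Okayama, Osaka.
Then next layer: Kanazawa, Nagoya.
Then next layer: Sendai.
Then next layer: Fukuoka.
Nothing further is reachable.

Fukuoka, Hiroshima, Kanazawa, Kobe, Matsuyama, Nagasaki, Nagoya, Okayama, Osaka, Sendai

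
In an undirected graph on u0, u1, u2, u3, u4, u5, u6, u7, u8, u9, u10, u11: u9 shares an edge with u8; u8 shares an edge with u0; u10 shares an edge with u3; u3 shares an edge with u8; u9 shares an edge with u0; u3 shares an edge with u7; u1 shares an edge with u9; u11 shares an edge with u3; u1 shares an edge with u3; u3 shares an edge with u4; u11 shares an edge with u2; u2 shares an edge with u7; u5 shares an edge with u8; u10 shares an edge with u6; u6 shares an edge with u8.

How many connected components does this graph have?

1

From u0: component {u0, u1, u2, u3, u4, u5, u6, u7, u8, u9, u10, u11}.
That's 1 component.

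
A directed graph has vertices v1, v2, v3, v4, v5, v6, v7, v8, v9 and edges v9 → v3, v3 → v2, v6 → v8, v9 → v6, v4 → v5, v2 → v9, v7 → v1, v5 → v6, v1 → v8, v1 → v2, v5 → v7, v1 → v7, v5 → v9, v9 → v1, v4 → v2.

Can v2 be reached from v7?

Yes

Explore from v7.
Distance 1: reach v1.
Distance 2: reach v2, v8.
Found v2.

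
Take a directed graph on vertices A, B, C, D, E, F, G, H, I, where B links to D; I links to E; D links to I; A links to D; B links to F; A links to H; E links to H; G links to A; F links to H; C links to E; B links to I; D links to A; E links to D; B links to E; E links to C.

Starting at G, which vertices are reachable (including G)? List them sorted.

A, C, D, E, G, H, I

Start at G.
Its neighbours: A.
Then their neighbours: D, H.
Then next layer: I.
Then next layer: E.
Then next layer: C.
Nothing further is reachable.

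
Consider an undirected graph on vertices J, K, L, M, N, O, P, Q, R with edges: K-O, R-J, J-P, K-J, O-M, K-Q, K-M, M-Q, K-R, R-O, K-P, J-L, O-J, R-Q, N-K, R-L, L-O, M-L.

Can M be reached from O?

Explore from O.
Distance 1: reach J, K, L, M, R.
Found M.

Yes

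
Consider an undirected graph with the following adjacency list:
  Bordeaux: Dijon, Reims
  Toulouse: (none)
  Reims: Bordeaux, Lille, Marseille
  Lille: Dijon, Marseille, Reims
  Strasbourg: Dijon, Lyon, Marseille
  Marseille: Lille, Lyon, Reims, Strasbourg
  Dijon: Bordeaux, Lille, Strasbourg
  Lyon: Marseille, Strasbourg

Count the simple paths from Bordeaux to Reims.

Bordeaux–Dijon–Lille–Marseille–Reims
Bordeaux–Dijon–Lille–Reims
Bordeaux–Dijon–Strasbourg–Lyon–Marseille–Lille–Reims
Bordeaux–Dijon–Strasbourg–Lyon–Marseille–Reims
Bordeaux–Dijon–Strasbourg–Marseille–Lille–Reims
Bordeaux–Dijon–Strasbourg–Marseille–Reims
Bordeaux–Reims

7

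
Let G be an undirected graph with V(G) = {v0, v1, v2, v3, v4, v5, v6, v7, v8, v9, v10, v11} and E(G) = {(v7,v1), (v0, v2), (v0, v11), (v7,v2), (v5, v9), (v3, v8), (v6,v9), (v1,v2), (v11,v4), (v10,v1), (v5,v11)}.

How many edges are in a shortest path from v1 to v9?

Distance 0: v1.
Distance 1: v2, v7, v10.
Distance 2: v0.
Distance 3: v11.
Distance 4: v4, v5.
Distance 5: v9 — contains v9.

5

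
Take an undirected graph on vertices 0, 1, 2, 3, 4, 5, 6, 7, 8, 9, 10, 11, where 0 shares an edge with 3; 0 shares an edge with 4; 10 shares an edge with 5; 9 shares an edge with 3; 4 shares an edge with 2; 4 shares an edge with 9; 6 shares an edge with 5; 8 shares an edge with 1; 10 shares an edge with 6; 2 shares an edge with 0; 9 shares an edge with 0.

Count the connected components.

5

From 0: component {0, 2, 3, 4, 9}.
From 1: component {1, 8}.
From 5: component {5, 6, 10}.
From 7: component {7}.
From 11: component {11}.
That's 5 components.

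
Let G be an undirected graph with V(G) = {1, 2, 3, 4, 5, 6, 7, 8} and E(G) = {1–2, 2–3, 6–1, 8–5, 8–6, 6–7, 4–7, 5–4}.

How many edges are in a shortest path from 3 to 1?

Distance 0: 3.
Distance 1: 2.
Distance 2: 1 — contains 1.

2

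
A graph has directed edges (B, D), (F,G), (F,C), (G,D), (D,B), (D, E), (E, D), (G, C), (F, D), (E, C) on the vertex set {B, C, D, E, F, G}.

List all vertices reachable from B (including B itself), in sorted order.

Start at B.
Its neighbours: D.
Then their neighbours: E.
Then next layer: C.
Nothing further is reachable.

B, C, D, E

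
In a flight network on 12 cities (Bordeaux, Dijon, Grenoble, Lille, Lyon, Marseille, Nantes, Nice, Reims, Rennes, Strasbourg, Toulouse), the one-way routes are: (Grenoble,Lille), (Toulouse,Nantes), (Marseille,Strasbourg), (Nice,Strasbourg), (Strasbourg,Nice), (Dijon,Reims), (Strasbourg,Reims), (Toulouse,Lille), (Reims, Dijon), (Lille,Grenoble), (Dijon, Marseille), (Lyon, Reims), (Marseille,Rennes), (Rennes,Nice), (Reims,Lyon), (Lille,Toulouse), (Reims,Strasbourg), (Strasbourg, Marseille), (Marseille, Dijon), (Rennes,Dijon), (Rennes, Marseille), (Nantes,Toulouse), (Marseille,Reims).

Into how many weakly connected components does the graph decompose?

3

From Bordeaux: component {Bordeaux}.
From Dijon: component {Dijon, Lyon, Marseille, Nice, Reims, Rennes, Strasbourg}.
From Grenoble: component {Grenoble, Lille, Nantes, Toulouse}.
That's 3 components.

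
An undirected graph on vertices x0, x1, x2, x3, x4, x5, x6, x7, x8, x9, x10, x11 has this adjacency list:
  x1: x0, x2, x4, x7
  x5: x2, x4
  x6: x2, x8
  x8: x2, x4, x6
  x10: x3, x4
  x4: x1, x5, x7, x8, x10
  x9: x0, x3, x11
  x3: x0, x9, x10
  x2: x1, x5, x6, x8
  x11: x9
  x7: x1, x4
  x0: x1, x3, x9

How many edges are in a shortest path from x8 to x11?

Distance 0: x8.
Distance 1: x2, x4, x6.
Distance 2: x1, x5, x7, x10.
Distance 3: x0, x3.
Distance 4: x9.
Distance 5: x11 — contains x11.

5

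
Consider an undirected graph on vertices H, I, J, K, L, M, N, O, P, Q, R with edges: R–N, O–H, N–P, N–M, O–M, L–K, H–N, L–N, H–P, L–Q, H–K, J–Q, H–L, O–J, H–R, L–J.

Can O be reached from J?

Explore from J.
Distance 1: reach L, O, Q.
Found O.

Yes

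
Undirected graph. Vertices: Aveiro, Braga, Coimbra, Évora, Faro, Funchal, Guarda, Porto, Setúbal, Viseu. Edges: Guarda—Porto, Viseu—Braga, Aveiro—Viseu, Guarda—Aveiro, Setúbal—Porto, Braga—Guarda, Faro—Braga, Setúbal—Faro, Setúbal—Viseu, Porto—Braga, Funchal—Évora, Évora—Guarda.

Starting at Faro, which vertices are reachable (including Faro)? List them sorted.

Aveiro, Braga, Évora, Faro, Funchal, Guarda, Porto, Setúbal, Viseu

Start at Faro.
Its neighbours: Braga, Setúbal.
Then their neighbours: Guarda, Porto, Viseu.
Then next layer: Aveiro, Évora.
Then next layer: Funchal.
Nothing further is reachable.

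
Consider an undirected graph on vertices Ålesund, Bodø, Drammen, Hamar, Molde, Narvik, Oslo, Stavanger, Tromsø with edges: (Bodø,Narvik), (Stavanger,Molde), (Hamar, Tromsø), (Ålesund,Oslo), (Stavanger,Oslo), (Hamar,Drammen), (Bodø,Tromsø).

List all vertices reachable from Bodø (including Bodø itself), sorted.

Bodø, Drammen, Hamar, Narvik, Tromsø

Start at Bodø.
Its neighbours: Narvik, Tromsø.
Then their neighbours: Hamar.
Then next layer: Drammen.
Nothing further is reachable.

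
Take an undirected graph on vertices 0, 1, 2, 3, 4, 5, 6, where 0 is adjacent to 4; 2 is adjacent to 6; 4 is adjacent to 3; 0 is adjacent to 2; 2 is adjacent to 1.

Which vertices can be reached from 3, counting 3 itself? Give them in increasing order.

0, 1, 2, 3, 4, 6

Start at 3.
Its neighbours: 4.
Then their neighbours: 0.
Then next layer: 2.
Then next layer: 1, 6.
Nothing further is reachable.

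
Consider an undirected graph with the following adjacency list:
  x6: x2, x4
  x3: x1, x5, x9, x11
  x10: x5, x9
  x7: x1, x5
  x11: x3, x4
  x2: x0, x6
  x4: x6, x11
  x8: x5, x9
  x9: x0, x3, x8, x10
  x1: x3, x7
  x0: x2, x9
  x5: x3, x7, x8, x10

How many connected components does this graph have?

From x0: component {x0, x1, x2, x3, x4, x5, x6, x7, x8, x9, x10, x11}.
That's 1 component.

1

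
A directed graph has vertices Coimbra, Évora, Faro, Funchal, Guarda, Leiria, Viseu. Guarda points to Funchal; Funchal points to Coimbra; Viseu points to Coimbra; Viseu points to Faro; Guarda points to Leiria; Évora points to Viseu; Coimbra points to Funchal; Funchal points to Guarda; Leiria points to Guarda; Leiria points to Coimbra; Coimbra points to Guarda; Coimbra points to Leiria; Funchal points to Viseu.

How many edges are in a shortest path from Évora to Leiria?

Distance 0: Évora.
Distance 1: Viseu.
Distance 2: Coimbra, Faro.
Distance 3: Funchal, Guarda, Leiria — contains Leiria.

3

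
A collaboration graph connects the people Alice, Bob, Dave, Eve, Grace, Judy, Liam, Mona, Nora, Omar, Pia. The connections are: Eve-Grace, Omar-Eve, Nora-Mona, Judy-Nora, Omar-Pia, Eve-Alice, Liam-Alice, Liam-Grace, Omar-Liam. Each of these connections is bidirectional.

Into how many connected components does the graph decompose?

4

From Alice: component {Alice, Eve, Grace, Liam, Omar, Pia}.
From Bob: component {Bob}.
From Dave: component {Dave}.
From Judy: component {Judy, Mona, Nora}.
That's 4 components.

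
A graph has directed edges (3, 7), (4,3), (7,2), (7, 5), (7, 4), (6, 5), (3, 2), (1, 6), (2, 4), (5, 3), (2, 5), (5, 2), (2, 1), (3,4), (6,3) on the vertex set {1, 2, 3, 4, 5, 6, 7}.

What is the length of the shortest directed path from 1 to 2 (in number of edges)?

Distance 0: 1.
Distance 1: 6.
Distance 2: 3, 5.
Distance 3: 2, 4, 7 — contains 2.

3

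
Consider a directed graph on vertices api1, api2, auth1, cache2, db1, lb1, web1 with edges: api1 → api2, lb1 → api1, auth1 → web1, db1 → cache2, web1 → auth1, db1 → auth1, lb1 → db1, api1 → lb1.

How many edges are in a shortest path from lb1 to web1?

3

Distance 0: lb1.
Distance 1: api1, db1.
Distance 2: api2, auth1, cache2.
Distance 3: web1 — contains web1.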